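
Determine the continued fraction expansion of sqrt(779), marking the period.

[27; (1, 10, 5, 2, 27, 2, 5, 10, 1, 54)]

Write x_i = (sqrt(779) + m_i)/d_i with (m_0, d_0) = (0, 1). a_0 = floor(sqrt(779)) = 27, since 27^2 = 729 <= 779 < 784 = 28^2.
Iterate m_{i+1} = d_i*a_i - m_i, d_{i+1} = (779 - m_{i+1}^2)/d_i, a_{i+1} = floor((a_0 + m_{i+1})/d_{i+1}):
  m_1 = 1*27 - 0 = 27, d_1 = (779 - 27^2)/1 = 50/1 = 50, a_1 = floor((27 + 27)/50) = 1.
  m_2 = 50*1 - 27 = 23, d_2 = (779 - 23^2)/50 = 250/50 = 5, a_2 = floor((27 + 23)/5) = 10.
  m_3 = 5*10 - 23 = 27, d_3 = (779 - 27^2)/5 = 50/5 = 10, a_3 = floor((27 + 27)/10) = 5.
  m_4 = 10*5 - 27 = 23, d_4 = (779 - 23^2)/10 = 250/10 = 25, a_4 = floor((27 + 23)/25) = 2.
  m_5 = 25*2 - 23 = 27, d_5 = (779 - 27^2)/25 = 50/25 = 2, a_5 = floor((27 + 27)/2) = 27.
  m_6 = 2*27 - 27 = 27, d_6 = (779 - 27^2)/2 = 50/2 = 25, a_6 = floor((27 + 27)/25) = 2.
  m_7 = 25*2 - 27 = 23, d_7 = (779 - 23^2)/25 = 250/25 = 10, a_7 = floor((27 + 23)/10) = 5.
  m_8 = 10*5 - 23 = 27, d_8 = (779 - 27^2)/10 = 50/10 = 5, a_8 = floor((27 + 27)/5) = 10.
  m_9 = 5*10 - 27 = 23, d_9 = (779 - 23^2)/5 = 250/5 = 50, a_9 = floor((27 + 23)/50) = 1.
  m_10 = 50*1 - 23 = 27, d_10 = (779 - 27^2)/50 = 50/50 = 1, a_10 = floor((27 + 27)/1) = 54.
  m_11 = 1*54 - 27 = 27, d_11 = (779 - 27^2)/1 = 50/1 = 50: (m_11, d_11) = (m_1, d_1) = (27, 50), so from here the quotients repeat a_1, ..., a_10; the period length is 10.
Hence the expansion of sqrt(779) is a_0 = 27 followed by the repeating block 1, 10, 5, 2, 27, 2, 5, 10, 1, 54 (period 10).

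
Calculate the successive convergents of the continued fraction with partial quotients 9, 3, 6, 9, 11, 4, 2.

Using the convergent recurrence p_i = a_i*p_{i-1} + p_{i-2}, q_i = a_i*q_{i-1} + q_{i-2} with p_{-2}=0, p_{-1}=1, q_{-2}=1, q_{-1}=0:
  i=0: a_0=9, p_0 = 9*1 + 0 = 9, q_0 = 9*0 + 1 = 1.
  i=1: a_1=3, p_1 = 3*9 + 1 = 28, q_1 = 3*1 + 0 = 3.
  i=2: a_2=6, p_2 = 6*28 + 9 = 177, q_2 = 6*3 + 1 = 19.
  i=3: a_3=9, p_3 = 9*177 + 28 = 1621, q_3 = 9*19 + 3 = 174.
  i=4: a_4=11, p_4 = 11*1621 + 177 = 18008, q_4 = 11*174 + 19 = 1933.
  i=5: a_5=4, p_5 = 4*18008 + 1621 = 73653, q_5 = 4*1933 + 174 = 7906.
  i=6: a_6=2, p_6 = 2*73653 + 18008 = 165314, q_6 = 2*7906 + 1933 = 17745.

9/1, 28/3, 177/19, 1621/174, 18008/1933, 73653/7906, 165314/17745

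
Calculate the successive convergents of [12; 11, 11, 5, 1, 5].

Using the convergent recurrence p_i = a_i*p_{i-1} + p_{i-2}, q_i = a_i*q_{i-1} + q_{i-2} with p_{-2}=0, p_{-1}=1, q_{-2}=1, q_{-1}=0:
  i=0: a_0=12, p_0 = 12*1 + 0 = 12, q_0 = 12*0 + 1 = 1.
  i=1: a_1=11, p_1 = 11*12 + 1 = 133, q_1 = 11*1 + 0 = 11.
  i=2: a_2=11, p_2 = 11*133 + 12 = 1475, q_2 = 11*11 + 1 = 122.
  i=3: a_3=5, p_3 = 5*1475 + 133 = 7508, q_3 = 5*122 + 11 = 621.
  i=4: a_4=1, p_4 = 1*7508 + 1475 = 8983, q_4 = 1*621 + 122 = 743.
  i=5: a_5=5, p_5 = 5*8983 + 7508 = 52423, q_5 = 5*743 + 621 = 4336.

12/1, 133/11, 1475/122, 7508/621, 8983/743, 52423/4336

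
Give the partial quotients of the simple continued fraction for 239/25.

[9; 1, 1, 3, 1, 2]

Run the Euclidean algorithm on 239 and 25; the successive quotients are the partial quotients a_0, a_1, ... (each step inverts the fractional part left over by the previous one):
  239 = 9*25 + 14, so a_0 = 9.
  25 = 1*14 + 11, so a_1 = 1.
  14 = 1*11 + 3, so a_2 = 1.
  11 = 3*3 + 2, so a_3 = 3.
  3 = 1*2 + 1, so a_4 = 1.
  2 = 2*1 + 0, so a_5 = 2.
The remainder reaches 0 after 6 divisions, so the expansion has 6 partial quotients, read off in order.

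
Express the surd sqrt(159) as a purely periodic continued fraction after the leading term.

[12; (1, 1, 1, 1, 3, 1, 1, 1, 1, 24)]

Write x_i = (sqrt(159) + m_i)/d_i with (m_0, d_0) = (0, 1). a_0 = floor(sqrt(159)) = 12, since 12^2 = 144 <= 159 < 169 = 13^2.
Iterate m_{i+1} = d_i*a_i - m_i, d_{i+1} = (159 - m_{i+1}^2)/d_i, a_{i+1} = floor((a_0 + m_{i+1})/d_{i+1}):
  m_1 = 1*12 - 0 = 12, d_1 = (159 - 12^2)/1 = 15/1 = 15, a_1 = floor((12 + 12)/15) = 1.
  m_2 = 15*1 - 12 = 3, d_2 = (159 - 3^2)/15 = 150/15 = 10, a_2 = floor((12 + 3)/10) = 1.
  m_3 = 10*1 - 3 = 7, d_3 = (159 - 7^2)/10 = 110/10 = 11, a_3 = floor((12 + 7)/11) = 1.
  m_4 = 11*1 - 7 = 4, d_4 = (159 - 4^2)/11 = 143/11 = 13, a_4 = floor((12 + 4)/13) = 1.
  m_5 = 13*1 - 4 = 9, d_5 = (159 - 9^2)/13 = 78/13 = 6, a_5 = floor((12 + 9)/6) = 3.
  m_6 = 6*3 - 9 = 9, d_6 = (159 - 9^2)/6 = 78/6 = 13, a_6 = floor((12 + 9)/13) = 1.
  m_7 = 13*1 - 9 = 4, d_7 = (159 - 4^2)/13 = 143/13 = 11, a_7 = floor((12 + 4)/11) = 1.
  m_8 = 11*1 - 4 = 7, d_8 = (159 - 7^2)/11 = 110/11 = 10, a_8 = floor((12 + 7)/10) = 1.
  m_9 = 10*1 - 7 = 3, d_9 = (159 - 3^2)/10 = 150/10 = 15, a_9 = floor((12 + 3)/15) = 1.
  m_10 = 15*1 - 3 = 12, d_10 = (159 - 12^2)/15 = 15/15 = 1, a_10 = floor((12 + 12)/1) = 24.
  m_11 = 1*24 - 12 = 12, d_11 = (159 - 12^2)/1 = 15/1 = 15: (m_11, d_11) = (m_1, d_1) = (12, 15), so from here the quotients repeat a_1, ..., a_10; the period length is 10.
Hence the expansion of sqrt(159) is a_0 = 12 followed by the repeating block 1, 1, 1, 1, 3, 1, 1, 1, 1, 24 (period 10).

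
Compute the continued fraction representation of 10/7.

[1; 2, 3]

Run the Euclidean algorithm on 10 and 7; the successive quotients are the partial quotients a_0, a_1, ... (each step inverts the fractional part left over by the previous one):
  10 = 1*7 + 3, so a_0 = 1.
  7 = 2*3 + 1, so a_1 = 2.
  3 = 3*1 + 0, so a_2 = 3.
The remainder reaches 0 after 3 divisions, so the expansion has 3 partial quotients, read off in order.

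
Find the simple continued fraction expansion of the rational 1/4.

Run the Euclidean algorithm on 1 and 4; the successive quotients are the partial quotients a_0, a_1, ... (each step inverts the fractional part left over by the previous one):
  1 = 0*4 + 1, so a_0 = 0.
  4 = 4*1 + 0, so a_1 = 4.
The remainder reaches 0 after 2 divisions, so the expansion has 2 partial quotients, read off in order.

[0; 4]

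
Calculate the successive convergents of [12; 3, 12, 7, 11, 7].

Using the convergent recurrence p_i = a_i*p_{i-1} + p_{i-2}, q_i = a_i*q_{i-1} + q_{i-2} with p_{-2}=0, p_{-1}=1, q_{-2}=1, q_{-1}=0:
  i=0: a_0=12, p_0 = 12*1 + 0 = 12, q_0 = 12*0 + 1 = 1.
  i=1: a_1=3, p_1 = 3*12 + 1 = 37, q_1 = 3*1 + 0 = 3.
  i=2: a_2=12, p_2 = 12*37 + 12 = 456, q_2 = 12*3 + 1 = 37.
  i=3: a_3=7, p_3 = 7*456 + 37 = 3229, q_3 = 7*37 + 3 = 262.
  i=4: a_4=11, p_4 = 11*3229 + 456 = 35975, q_4 = 11*262 + 37 = 2919.
  i=5: a_5=7, p_5 = 7*35975 + 3229 = 255054, q_5 = 7*2919 + 262 = 20695.

12/1, 37/3, 456/37, 3229/262, 35975/2919, 255054/20695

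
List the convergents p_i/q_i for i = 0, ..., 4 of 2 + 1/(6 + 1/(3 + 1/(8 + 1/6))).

Using the convergent recurrence p_i = a_i*p_{i-1} + p_{i-2}, q_i = a_i*q_{i-1} + q_{i-2} with p_{-2}=0, p_{-1}=1, q_{-2}=1, q_{-1}=0:
  i=0: a_0=2, p_0 = 2*1 + 0 = 2, q_0 = 2*0 + 1 = 1.
  i=1: a_1=6, p_1 = 6*2 + 1 = 13, q_1 = 6*1 + 0 = 6.
  i=2: a_2=3, p_2 = 3*13 + 2 = 41, q_2 = 3*6 + 1 = 19.
  i=3: a_3=8, p_3 = 8*41 + 13 = 341, q_3 = 8*19 + 6 = 158.
  i=4: a_4=6, p_4 = 6*341 + 41 = 2087, q_4 = 6*158 + 19 = 967.

2/1, 13/6, 41/19, 341/158, 2087/967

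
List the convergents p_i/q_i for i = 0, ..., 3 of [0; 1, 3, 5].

Using the convergent recurrence p_i = a_i*p_{i-1} + p_{i-2}, q_i = a_i*q_{i-1} + q_{i-2} with p_{-2}=0, p_{-1}=1, q_{-2}=1, q_{-1}=0:
  i=0: a_0=0, p_0 = 0*1 + 0 = 0, q_0 = 0*0 + 1 = 1.
  i=1: a_1=1, p_1 = 1*0 + 1 = 1, q_1 = 1*1 + 0 = 1.
  i=2: a_2=3, p_2 = 3*1 + 0 = 3, q_2 = 3*1 + 1 = 4.
  i=3: a_3=5, p_3 = 5*3 + 1 = 16, q_3 = 5*4 + 1 = 21.

0/1, 1/1, 3/4, 16/21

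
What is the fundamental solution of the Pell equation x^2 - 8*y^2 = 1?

(x, y) = (3, 1)

First expand sqrt(8) as a continued fraction. With x_i = (sqrt(8) + m_i)/d_i and (m_0, d_0) = (0, 1): a_0 = floor(sqrt(8)) = 2, since 2^2 = 4 <= 8 < 9 = 3^2.
Iterate m_{i+1} = d_i*a_i - m_i, d_{i+1} = (8 - m_{i+1}^2)/d_i, a_{i+1} = floor((a_0 + m_{i+1})/d_{i+1}):
  m_1 = 1*2 - 0 = 2, d_1 = (8 - 2^2)/1 = 4/1 = 4, a_1 = floor((2 + 2)/4) = 1.
  m_2 = 4*1 - 2 = 2, d_2 = (8 - 2^2)/4 = 4/4 = 1, a_2 = floor((2 + 2)/1) = 4.
  m_3 = 1*4 - 2 = 2, d_3 = (8 - 2^2)/1 = 4/1 = 4: (m_3, d_3) = (m_1, d_1) = (2, 4), so from here the quotients repeat a_1, a_2; the period length is 2.
So sqrt(8) = [2; (1, 4)] with period length k = 2.
k is even, so the fundamental solution of x^2 - 8y^2 = 1 is (p_{k-1}, q_{k-1}) = (p_1, q_1); compute convergents through index 1.
Convergents (p_i = a_i*p_{i-1} + p_{i-2}, q_i = a_i*q_{i-1} + q_{i-2} with p_{-2}=0, p_{-1}=1, q_{-2}=1, q_{-1}=0):
  i=0: a_0=2, p_0 = 2*1 + 0 = 2, q_0 = 2*0 + 1 = 1.
  i=1: a_1=1, p_1 = 1*2 + 1 = 3, q_1 = 1*1 + 0 = 1.
Check: 3^2 - 8*1^2 = 9 - 8 = 1, so (x, y) = (3, 1) solves the equation, and by the theorem it is the least positive solution.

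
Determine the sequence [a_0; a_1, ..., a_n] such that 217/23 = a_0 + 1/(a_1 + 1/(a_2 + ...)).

Run the Euclidean algorithm on 217 and 23; the successive quotients are the partial quotients a_0, a_1, ... (each step inverts the fractional part left over by the previous one):
  217 = 9*23 + 10, so a_0 = 9.
  23 = 2*10 + 3, so a_1 = 2.
  10 = 3*3 + 1, so a_2 = 3.
  3 = 3*1 + 0, so a_3 = 3.
The remainder reaches 0 after 4 divisions, so the expansion has 4 partial quotients, read off in order.

[9; 2, 3, 3]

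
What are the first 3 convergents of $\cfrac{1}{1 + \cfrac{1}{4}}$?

Using the convergent recurrence p_i = a_i*p_{i-1} + p_{i-2}, q_i = a_i*q_{i-1} + q_{i-2} with p_{-2}=0, p_{-1}=1, q_{-2}=1, q_{-1}=0:
  i=0: a_0=0, p_0 = 0*1 + 0 = 0, q_0 = 0*0 + 1 = 1.
  i=1: a_1=1, p_1 = 1*0 + 1 = 1, q_1 = 1*1 + 0 = 1.
  i=2: a_2=4, p_2 = 4*1 + 0 = 4, q_2 = 4*1 + 1 = 5.

0/1, 1/1, 4/5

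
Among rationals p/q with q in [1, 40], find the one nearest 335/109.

Expand x = 335/109 as a continued fraction with the Euclidean algorithm:
  335 = 3*109 + 8, so a_0 = 3.
  109 = 13*8 + 5, so a_1 = 13.
  8 = 1*5 + 3, so a_2 = 1.
  5 = 1*3 + 2, so a_3 = 1.
  3 = 1*2 + 1, so a_4 = 1.
  2 = 2*1 + 0, so a_5 = 2.
so x = [3; 13, 1, 1, 1, 2].
Convergents (p_i = a_i*p_{i-1} + p_{i-2}, q_i = a_i*q_{i-1} + q_{i-2} with p_{-2}=0, p_{-1}=1, q_{-2}=1, q_{-1}=0), until the denominator exceeds 40:
  i=0: a_0=3, p_0 = 3*1 + 0 = 3, q_0 = 3*0 + 1 = 1.
  i=1: a_1=13, p_1 = 13*3 + 1 = 40, q_1 = 13*1 + 0 = 13.
  i=2: a_2=1, p_2 = 1*40 + 3 = 43, q_2 = 1*13 + 1 = 14.
  i=3: a_3=1, p_3 = 1*43 + 40 = 83, q_3 = 1*14 + 13 = 27.
  i=4: a_4=1, p_4 = 1*83 + 43 = 126, q_4 = 1*27 + 14 = 41.
q_4 = 41 > 40, so the last convergent with denominator <= 40 is p_3/q_3 = 83/27.
The closest fraction with denominator <= 40 is either p_3/q_3 or the intermediate fraction (k*p_3 + p_2)/(k*q_3 + q_2) with the largest k >= 1 whose denominator stays <= 40; these approach x as k grows, and every other convergent or intermediate fraction in range is farther away.
Largest k: floor((40 - q_2)/q_3) = floor((40 - 14)/27) = 0.
Since k = 0, no intermediate fraction beyond p_3/q_3 has denominator <= 40, so the convergent 83/27 is the closest (its error is |335*27 - 83*109|/(109*27) = 2/2943).

83/27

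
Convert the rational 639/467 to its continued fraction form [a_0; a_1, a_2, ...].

Run the Euclidean algorithm on 639 and 467; the successive quotients are the partial quotients a_0, a_1, ... (each step inverts the fractional part left over by the previous one):
  639 = 1*467 + 172, so a_0 = 1.
  467 = 2*172 + 123, so a_1 = 2.
  172 = 1*123 + 49, so a_2 = 1.
  123 = 2*49 + 25, so a_3 = 2.
  49 = 1*25 + 24, so a_4 = 1.
  25 = 1*24 + 1, so a_5 = 1.
  24 = 24*1 + 0, so a_6 = 24.
The remainder reaches 0 after 7 divisions, so the expansion has 7 partial quotients, read off in order.

[1; 2, 1, 2, 1, 1, 24]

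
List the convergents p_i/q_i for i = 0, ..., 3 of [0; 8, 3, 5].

0/1, 1/8, 3/25, 16/133

Using the convergent recurrence p_i = a_i*p_{i-1} + p_{i-2}, q_i = a_i*q_{i-1} + q_{i-2} with p_{-2}=0, p_{-1}=1, q_{-2}=1, q_{-1}=0:
  i=0: a_0=0, p_0 = 0*1 + 0 = 0, q_0 = 0*0 + 1 = 1.
  i=1: a_1=8, p_1 = 8*0 + 1 = 1, q_1 = 8*1 + 0 = 8.
  i=2: a_2=3, p_2 = 3*1 + 0 = 3, q_2 = 3*8 + 1 = 25.
  i=3: a_3=5, p_3 = 5*3 + 1 = 16, q_3 = 5*25 + 8 = 133.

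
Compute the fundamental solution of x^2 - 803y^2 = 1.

First expand sqrt(803) as a continued fraction. With x_i = (sqrt(803) + m_i)/d_i and (m_0, d_0) = (0, 1): a_0 = floor(sqrt(803)) = 28, since 28^2 = 784 <= 803 < 841 = 29^2.
Iterate m_{i+1} = d_i*a_i - m_i, d_{i+1} = (803 - m_{i+1}^2)/d_i, a_{i+1} = floor((a_0 + m_{i+1})/d_{i+1}):
  m_1 = 1*28 - 0 = 28, d_1 = (803 - 28^2)/1 = 19/1 = 19, a_1 = floor((28 + 28)/19) = 2.
  m_2 = 19*2 - 28 = 10, d_2 = (803 - 10^2)/19 = 703/19 = 37, a_2 = floor((28 + 10)/37) = 1.
  m_3 = 37*1 - 10 = 27, d_3 = (803 - 27^2)/37 = 74/37 = 2, a_3 = floor((28 + 27)/2) = 27.
  m_4 = 2*27 - 27 = 27, d_4 = (803 - 27^2)/2 = 74/2 = 37, a_4 = floor((28 + 27)/37) = 1.
  m_5 = 37*1 - 27 = 10, d_5 = (803 - 10^2)/37 = 703/37 = 19, a_5 = floor((28 + 10)/19) = 2.
  m_6 = 19*2 - 10 = 28, d_6 = (803 - 28^2)/19 = 19/19 = 1, a_6 = floor((28 + 28)/1) = 56.
  m_7 = 1*56 - 28 = 28, d_7 = (803 - 28^2)/1 = 19/1 = 19: (m_7, d_7) = (m_1, d_1) = (28, 19), so from here the quotients repeat a_1, ..., a_6; the period length is 6.
So sqrt(803) = [28; (2, 1, 27, 1, 2, 56)] with period length k = 6.
k is even, so the fundamental solution of x^2 - 803y^2 = 1 is (p_{k-1}, q_{k-1}) = (p_5, q_5); compute convergents through index 5.
Convergents (p_i = a_i*p_{i-1} + p_{i-2}, q_i = a_i*q_{i-1} + q_{i-2} with p_{-2}=0, p_{-1}=1, q_{-2}=1, q_{-1}=0):
  i=0: a_0=28, p_0 = 28*1 + 0 = 28, q_0 = 28*0 + 1 = 1.
  i=1: a_1=2, p_1 = 2*28 + 1 = 57, q_1 = 2*1 + 0 = 2.
  i=2: a_2=1, p_2 = 1*57 + 28 = 85, q_2 = 1*2 + 1 = 3.
  i=3: a_3=27, p_3 = 27*85 + 57 = 2352, q_3 = 27*3 + 2 = 83.
  i=4: a_4=1, p_4 = 1*2352 + 85 = 2437, q_4 = 1*83 + 3 = 86.
  i=5: a_5=2, p_5 = 2*2437 + 2352 = 7226, q_5 = 2*86 + 83 = 255.
Check: 7226^2 - 803*255^2 = 52215076 - 52215075 = 1, so (x, y) = (7226, 255) solves the equation, and by the theorem it is the least positive solution.

(x, y) = (7226, 255)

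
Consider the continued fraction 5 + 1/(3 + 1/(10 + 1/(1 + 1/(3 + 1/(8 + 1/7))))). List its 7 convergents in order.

Using the convergent recurrence p_i = a_i*p_{i-1} + p_{i-2}, q_i = a_i*q_{i-1} + q_{i-2} with p_{-2}=0, p_{-1}=1, q_{-2}=1, q_{-1}=0:
  i=0: a_0=5, p_0 = 5*1 + 0 = 5, q_0 = 5*0 + 1 = 1.
  i=1: a_1=3, p_1 = 3*5 + 1 = 16, q_1 = 3*1 + 0 = 3.
  i=2: a_2=10, p_2 = 10*16 + 5 = 165, q_2 = 10*3 + 1 = 31.
  i=3: a_3=1, p_3 = 1*165 + 16 = 181, q_3 = 1*31 + 3 = 34.
  i=4: a_4=3, p_4 = 3*181 + 165 = 708, q_4 = 3*34 + 31 = 133.
  i=5: a_5=8, p_5 = 8*708 + 181 = 5845, q_5 = 8*133 + 34 = 1098.
  i=6: a_6=7, p_6 = 7*5845 + 708 = 41623, q_6 = 7*1098 + 133 = 7819.

5/1, 16/3, 165/31, 181/34, 708/133, 5845/1098, 41623/7819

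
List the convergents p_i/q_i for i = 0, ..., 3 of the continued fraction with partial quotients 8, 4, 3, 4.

8/1, 33/4, 107/13, 461/56

Using the convergent recurrence p_i = a_i*p_{i-1} + p_{i-2}, q_i = a_i*q_{i-1} + q_{i-2} with p_{-2}=0, p_{-1}=1, q_{-2}=1, q_{-1}=0:
  i=0: a_0=8, p_0 = 8*1 + 0 = 8, q_0 = 8*0 + 1 = 1.
  i=1: a_1=4, p_1 = 4*8 + 1 = 33, q_1 = 4*1 + 0 = 4.
  i=2: a_2=3, p_2 = 3*33 + 8 = 107, q_2 = 3*4 + 1 = 13.
  i=3: a_3=4, p_3 = 4*107 + 33 = 461, q_3 = 4*13 + 4 = 56.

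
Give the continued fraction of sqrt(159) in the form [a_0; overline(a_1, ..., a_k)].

Write x_i = (sqrt(159) + m_i)/d_i with (m_0, d_0) = (0, 1). a_0 = floor(sqrt(159)) = 12, since 12^2 = 144 <= 159 < 169 = 13^2.
Iterate m_{i+1} = d_i*a_i - m_i, d_{i+1} = (159 - m_{i+1}^2)/d_i, a_{i+1} = floor((a_0 + m_{i+1})/d_{i+1}):
  m_1 = 1*12 - 0 = 12, d_1 = (159 - 12^2)/1 = 15/1 = 15, a_1 = floor((12 + 12)/15) = 1.
  m_2 = 15*1 - 12 = 3, d_2 = (159 - 3^2)/15 = 150/15 = 10, a_2 = floor((12 + 3)/10) = 1.
  m_3 = 10*1 - 3 = 7, d_3 = (159 - 7^2)/10 = 110/10 = 11, a_3 = floor((12 + 7)/11) = 1.
  m_4 = 11*1 - 7 = 4, d_4 = (159 - 4^2)/11 = 143/11 = 13, a_4 = floor((12 + 4)/13) = 1.
  m_5 = 13*1 - 4 = 9, d_5 = (159 - 9^2)/13 = 78/13 = 6, a_5 = floor((12 + 9)/6) = 3.
  m_6 = 6*3 - 9 = 9, d_6 = (159 - 9^2)/6 = 78/6 = 13, a_6 = floor((12 + 9)/13) = 1.
  m_7 = 13*1 - 9 = 4, d_7 = (159 - 4^2)/13 = 143/13 = 11, a_7 = floor((12 + 4)/11) = 1.
  m_8 = 11*1 - 4 = 7, d_8 = (159 - 7^2)/11 = 110/11 = 10, a_8 = floor((12 + 7)/10) = 1.
  m_9 = 10*1 - 7 = 3, d_9 = (159 - 3^2)/10 = 150/10 = 15, a_9 = floor((12 + 3)/15) = 1.
  m_10 = 15*1 - 3 = 12, d_10 = (159 - 12^2)/15 = 15/15 = 1, a_10 = floor((12 + 12)/1) = 24.
  m_11 = 1*24 - 12 = 12, d_11 = (159 - 12^2)/1 = 15/1 = 15: (m_11, d_11) = (m_1, d_1) = (12, 15), so from here the quotients repeat a_1, ..., a_10; the period length is 10.
Hence the expansion of sqrt(159) is a_0 = 12 followed by the repeating block 1, 1, 1, 1, 3, 1, 1, 1, 1, 24 (period 10).

[12; overline(1, 1, 1, 1, 3, 1, 1, 1, 1, 24)]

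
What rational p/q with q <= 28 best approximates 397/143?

Expand x = 397/143 as a continued fraction with the Euclidean algorithm:
  397 = 2*143 + 111, so a_0 = 2.
  143 = 1*111 + 32, so a_1 = 1.
  111 = 3*32 + 15, so a_2 = 3.
  32 = 2*15 + 2, so a_3 = 2.
  15 = 7*2 + 1, so a_4 = 7.
  2 = 2*1 + 0, so a_5 = 2.
so x = [2; 1, 3, 2, 7, 2].
Convergents (p_i = a_i*p_{i-1} + p_{i-2}, q_i = a_i*q_{i-1} + q_{i-2} with p_{-2}=0, p_{-1}=1, q_{-2}=1, q_{-1}=0), until the denominator exceeds 28:
  i=0: a_0=2, p_0 = 2*1 + 0 = 2, q_0 = 2*0 + 1 = 1.
  i=1: a_1=1, p_1 = 1*2 + 1 = 3, q_1 = 1*1 + 0 = 1.
  i=2: a_2=3, p_2 = 3*3 + 2 = 11, q_2 = 3*1 + 1 = 4.
  i=3: a_3=2, p_3 = 2*11 + 3 = 25, q_3 = 2*4 + 1 = 9.
  i=4: a_4=7, p_4 = 7*25 + 11 = 186, q_4 = 7*9 + 4 = 67.
q_4 = 67 > 28, so the last convergent with denominator <= 28 is p_3/q_3 = 25/9.
The closest fraction with denominator <= 28 is either p_3/q_3 or the intermediate fraction (k*p_3 + p_2)/(k*q_3 + q_2) with the largest k >= 1 whose denominator stays <= 28; these approach x as k grows, and every other convergent or intermediate fraction in range is farther away.
Largest k: floor((28 - q_2)/q_3) = floor((28 - 4)/9) = 2.
That gives (2*25 + 11)/(2*9 + 4) = 61/22.
Compare the errors: |x - 25/9| = |397*9 - 25*143|/(143*9) = 2/1287, and |x - 61/22| = |397*22 - 61*143|/(143*22) = 11/3146.
Cross-multiplying, 2*3146 = 6292 < 14157 = 11*1287, so 2/1287 is smaller: the convergent 25/9 is closer to x than 61/22.

25/9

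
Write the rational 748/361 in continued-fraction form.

Run the Euclidean algorithm on 748 and 361; the successive quotients are the partial quotients a_0, a_1, ... (each step inverts the fractional part left over by the previous one):
  748 = 2*361 + 26, so a_0 = 2.
  361 = 13*26 + 23, so a_1 = 13.
  26 = 1*23 + 3, so a_2 = 1.
  23 = 7*3 + 2, so a_3 = 7.
  3 = 1*2 + 1, so a_4 = 1.
  2 = 2*1 + 0, so a_5 = 2.
The remainder reaches 0 after 6 divisions, so the expansion has 6 partial quotients, read off in order.

[2; 13, 1, 7, 1, 2]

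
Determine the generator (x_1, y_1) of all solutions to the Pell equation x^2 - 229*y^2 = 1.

(x, y) = (5848201, 386460)

First expand sqrt(229) as a continued fraction. With x_i = (sqrt(229) + m_i)/d_i and (m_0, d_0) = (0, 1): a_0 = floor(sqrt(229)) = 15, since 15^2 = 225 <= 229 < 256 = 16^2.
Iterate m_{i+1} = d_i*a_i - m_i, d_{i+1} = (229 - m_{i+1}^2)/d_i, a_{i+1} = floor((a_0 + m_{i+1})/d_{i+1}):
  m_1 = 1*15 - 0 = 15, d_1 = (229 - 15^2)/1 = 4/1 = 4, a_1 = floor((15 + 15)/4) = 7.
  m_2 = 4*7 - 15 = 13, d_2 = (229 - 13^2)/4 = 60/4 = 15, a_2 = floor((15 + 13)/15) = 1.
  m_3 = 15*1 - 13 = 2, d_3 = (229 - 2^2)/15 = 225/15 = 15, a_3 = floor((15 + 2)/15) = 1.
  m_4 = 15*1 - 2 = 13, d_4 = (229 - 13^2)/15 = 60/15 = 4, a_4 = floor((15 + 13)/4) = 7.
  m_5 = 4*7 - 13 = 15, d_5 = (229 - 15^2)/4 = 4/4 = 1, a_5 = floor((15 + 15)/1) = 30.
  m_6 = 1*30 - 15 = 15, d_6 = (229 - 15^2)/1 = 4/1 = 4: (m_6, d_6) = (m_1, d_1) = (15, 4), so from here the quotients repeat a_1, ..., a_5; the period length is 5.
So sqrt(229) = [15; (7, 1, 1, 7, 30)] with period length k = 5.
k is odd, so (p_{k-1}, q_{k-1}) only solves x^2 - 229y^2 = -1 and the fundamental solution of x^2 - 229y^2 = 1 is (p_{2k-1}, q_{2k-1}) = (p_9, q_9); compute convergents through index 9, running through the period twice.
Convergents (p_i = a_i*p_{i-1} + p_{i-2}, q_i = a_i*q_{i-1} + q_{i-2} with p_{-2}=0, p_{-1}=1, q_{-2}=1, q_{-1}=0):
  i=0: a_0=15, p_0 = 15*1 + 0 = 15, q_0 = 15*0 + 1 = 1.
  i=1: a_1=7, p_1 = 7*15 + 1 = 106, q_1 = 7*1 + 0 = 7.
  i=2: a_2=1, p_2 = 1*106 + 15 = 121, q_2 = 1*7 + 1 = 8.
  i=3: a_3=1, p_3 = 1*121 + 106 = 227, q_3 = 1*8 + 7 = 15.
  i=4: a_4=7, p_4 = 7*227 + 121 = 1710, q_4 = 7*15 + 8 = 113.
  i=5: a_5=30, p_5 = 30*1710 + 227 = 51527, q_5 = 30*113 + 15 = 3405.
  i=6: a_6=7, p_6 = 7*51527 + 1710 = 362399, q_6 = 7*3405 + 113 = 23948.
  i=7: a_7=1, p_7 = 1*362399 + 51527 = 413926, q_7 = 1*23948 + 3405 = 27353.
  i=8: a_8=1, p_8 = 1*413926 + 362399 = 776325, q_8 = 1*27353 + 23948 = 51301.
  i=9: a_9=7, p_9 = 7*776325 + 413926 = 5848201, q_9 = 7*51301 + 27353 = 386460.
Indeed p_4^2 - 229*q_4^2 = 2924100 - 2924101 = -1, not +1.
Check: 5848201^2 - 229*386460^2 = 34201454936401 - 34201454936400 = 1, so (x, y) = (5848201, 386460) solves the equation, and by the theorem it is the least positive solution.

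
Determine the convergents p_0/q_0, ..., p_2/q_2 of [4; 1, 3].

Using the convergent recurrence p_i = a_i*p_{i-1} + p_{i-2}, q_i = a_i*q_{i-1} + q_{i-2} with p_{-2}=0, p_{-1}=1, q_{-2}=1, q_{-1}=0:
  i=0: a_0=4, p_0 = 4*1 + 0 = 4, q_0 = 4*0 + 1 = 1.
  i=1: a_1=1, p_1 = 1*4 + 1 = 5, q_1 = 1*1 + 0 = 1.
  i=2: a_2=3, p_2 = 3*5 + 4 = 19, q_2 = 3*1 + 1 = 4.

4/1, 5/1, 19/4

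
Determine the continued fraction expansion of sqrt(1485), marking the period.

Write x_i = (sqrt(1485) + m_i)/d_i with (m_0, d_0) = (0, 1). a_0 = floor(sqrt(1485)) = 38, since 38^2 = 1444 <= 1485 < 1521 = 39^2.
Iterate m_{i+1} = d_i*a_i - m_i, d_{i+1} = (1485 - m_{i+1}^2)/d_i, a_{i+1} = floor((a_0 + m_{i+1})/d_{i+1}):
  m_1 = 1*38 - 0 = 38, d_1 = (1485 - 38^2)/1 = 41/1 = 41, a_1 = floor((38 + 38)/41) = 1.
  m_2 = 41*1 - 38 = 3, d_2 = (1485 - 3^2)/41 = 1476/41 = 36, a_2 = floor((38 + 3)/36) = 1.
  m_3 = 36*1 - 3 = 33, d_3 = (1485 - 33^2)/36 = 396/36 = 11, a_3 = floor((38 + 33)/11) = 6.
  m_4 = 11*6 - 33 = 33, d_4 = (1485 - 33^2)/11 = 396/11 = 36, a_4 = floor((38 + 33)/36) = 1.
  m_5 = 36*1 - 33 = 3, d_5 = (1485 - 3^2)/36 = 1476/36 = 41, a_5 = floor((38 + 3)/41) = 1.
  m_6 = 41*1 - 3 = 38, d_6 = (1485 - 38^2)/41 = 41/41 = 1, a_6 = floor((38 + 38)/1) = 76.
  m_7 = 1*76 - 38 = 38, d_7 = (1485 - 38^2)/1 = 41/1 = 41: (m_7, d_7) = (m_1, d_1) = (38, 41), so from here the quotients repeat a_1, ..., a_6; the period length is 6.
Hence the expansion of sqrt(1485) is a_0 = 38 followed by the repeating block 1, 1, 6, 1, 1, 76 (period 6).

[38; (1, 1, 6, 1, 1, 76)]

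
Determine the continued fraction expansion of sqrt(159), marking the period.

[12; (1, 1, 1, 1, 3, 1, 1, 1, 1, 24)]

Write x_i = (sqrt(159) + m_i)/d_i with (m_0, d_0) = (0, 1). a_0 = floor(sqrt(159)) = 12, since 12^2 = 144 <= 159 < 169 = 13^2.
Iterate m_{i+1} = d_i*a_i - m_i, d_{i+1} = (159 - m_{i+1}^2)/d_i, a_{i+1} = floor((a_0 + m_{i+1})/d_{i+1}):
  m_1 = 1*12 - 0 = 12, d_1 = (159 - 12^2)/1 = 15/1 = 15, a_1 = floor((12 + 12)/15) = 1.
  m_2 = 15*1 - 12 = 3, d_2 = (159 - 3^2)/15 = 150/15 = 10, a_2 = floor((12 + 3)/10) = 1.
  m_3 = 10*1 - 3 = 7, d_3 = (159 - 7^2)/10 = 110/10 = 11, a_3 = floor((12 + 7)/11) = 1.
  m_4 = 11*1 - 7 = 4, d_4 = (159 - 4^2)/11 = 143/11 = 13, a_4 = floor((12 + 4)/13) = 1.
  m_5 = 13*1 - 4 = 9, d_5 = (159 - 9^2)/13 = 78/13 = 6, a_5 = floor((12 + 9)/6) = 3.
  m_6 = 6*3 - 9 = 9, d_6 = (159 - 9^2)/6 = 78/6 = 13, a_6 = floor((12 + 9)/13) = 1.
  m_7 = 13*1 - 9 = 4, d_7 = (159 - 4^2)/13 = 143/13 = 11, a_7 = floor((12 + 4)/11) = 1.
  m_8 = 11*1 - 4 = 7, d_8 = (159 - 7^2)/11 = 110/11 = 10, a_8 = floor((12 + 7)/10) = 1.
  m_9 = 10*1 - 7 = 3, d_9 = (159 - 3^2)/10 = 150/10 = 15, a_9 = floor((12 + 3)/15) = 1.
  m_10 = 15*1 - 3 = 12, d_10 = (159 - 12^2)/15 = 15/15 = 1, a_10 = floor((12 + 12)/1) = 24.
  m_11 = 1*24 - 12 = 12, d_11 = (159 - 12^2)/1 = 15/1 = 15: (m_11, d_11) = (m_1, d_1) = (12, 15), so from here the quotients repeat a_1, ..., a_10; the period length is 10.
Hence the expansion of sqrt(159) is a_0 = 12 followed by the repeating block 1, 1, 1, 1, 3, 1, 1, 1, 1, 24 (period 10).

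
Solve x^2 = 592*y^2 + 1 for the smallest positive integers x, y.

(x, y) = (73, 3)

First expand sqrt(592) as a continued fraction. With x_i = (sqrt(592) + m_i)/d_i and (m_0, d_0) = (0, 1): a_0 = floor(sqrt(592)) = 24, since 24^2 = 576 <= 592 < 625 = 25^2.
Iterate m_{i+1} = d_i*a_i - m_i, d_{i+1} = (592 - m_{i+1}^2)/d_i, a_{i+1} = floor((a_0 + m_{i+1})/d_{i+1}):
  m_1 = 1*24 - 0 = 24, d_1 = (592 - 24^2)/1 = 16/1 = 16, a_1 = floor((24 + 24)/16) = 3.
  m_2 = 16*3 - 24 = 24, d_2 = (592 - 24^2)/16 = 16/16 = 1, a_2 = floor((24 + 24)/1) = 48.
  m_3 = 1*48 - 24 = 24, d_3 = (592 - 24^2)/1 = 16/1 = 16: (m_3, d_3) = (m_1, d_1) = (24, 16), so from here the quotients repeat a_1, a_2; the period length is 2.
So sqrt(592) = [24; (3, 48)] with period length k = 2.
k is even, so the fundamental solution of x^2 - 592y^2 = 1 is (p_{k-1}, q_{k-1}) = (p_1, q_1); compute convergents through index 1.
Convergents (p_i = a_i*p_{i-1} + p_{i-2}, q_i = a_i*q_{i-1} + q_{i-2} with p_{-2}=0, p_{-1}=1, q_{-2}=1, q_{-1}=0):
  i=0: a_0=24, p_0 = 24*1 + 0 = 24, q_0 = 24*0 + 1 = 1.
  i=1: a_1=3, p_1 = 3*24 + 1 = 73, q_1 = 3*1 + 0 = 3.
Check: 73^2 - 592*3^2 = 5329 - 5328 = 1, so (x, y) = (73, 3) solves the equation, and by the theorem it is the least positive solution.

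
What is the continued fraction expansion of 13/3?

[4; 3]

Run the Euclidean algorithm on 13 and 3; the successive quotients are the partial quotients a_0, a_1, ... (each step inverts the fractional part left over by the previous one):
  13 = 4*3 + 1, so a_0 = 4.
  3 = 3*1 + 0, so a_1 = 3.
The remainder reaches 0 after 2 divisions, so the expansion has 2 partial quotients, read off in order.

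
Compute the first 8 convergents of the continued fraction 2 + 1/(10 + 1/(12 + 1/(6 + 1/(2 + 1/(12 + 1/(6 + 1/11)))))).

2/1, 21/10, 254/121, 1545/736, 3344/1593, 41673/19852, 253382/120705, 2828875/1347607

Using the convergent recurrence p_i = a_i*p_{i-1} + p_{i-2}, q_i = a_i*q_{i-1} + q_{i-2} with p_{-2}=0, p_{-1}=1, q_{-2}=1, q_{-1}=0:
  i=0: a_0=2, p_0 = 2*1 + 0 = 2, q_0 = 2*0 + 1 = 1.
  i=1: a_1=10, p_1 = 10*2 + 1 = 21, q_1 = 10*1 + 0 = 10.
  i=2: a_2=12, p_2 = 12*21 + 2 = 254, q_2 = 12*10 + 1 = 121.
  i=3: a_3=6, p_3 = 6*254 + 21 = 1545, q_3 = 6*121 + 10 = 736.
  i=4: a_4=2, p_4 = 2*1545 + 254 = 3344, q_4 = 2*736 + 121 = 1593.
  i=5: a_5=12, p_5 = 12*3344 + 1545 = 41673, q_5 = 12*1593 + 736 = 19852.
  i=6: a_6=6, p_6 = 6*41673 + 3344 = 253382, q_6 = 6*19852 + 1593 = 120705.
  i=7: a_7=11, p_7 = 11*253382 + 41673 = 2828875, q_7 = 11*120705 + 19852 = 1347607.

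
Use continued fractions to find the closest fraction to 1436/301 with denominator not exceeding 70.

229/48

Expand x = 1436/301 as a continued fraction with the Euclidean algorithm:
  1436 = 4*301 + 232, so a_0 = 4.
  301 = 1*232 + 69, so a_1 = 1.
  232 = 3*69 + 25, so a_2 = 3.
  69 = 2*25 + 19, so a_3 = 2.
  25 = 1*19 + 6, so a_4 = 1.
  19 = 3*6 + 1, so a_5 = 3.
  6 = 6*1 + 0, so a_6 = 6.
so x = [4; 1, 3, 2, 1, 3, 6].
Convergents (p_i = a_i*p_{i-1} + p_{i-2}, q_i = a_i*q_{i-1} + q_{i-2} with p_{-2}=0, p_{-1}=1, q_{-2}=1, q_{-1}=0), until the denominator exceeds 70:
  i=0: a_0=4, p_0 = 4*1 + 0 = 4, q_0 = 4*0 + 1 = 1.
  i=1: a_1=1, p_1 = 1*4 + 1 = 5, q_1 = 1*1 + 0 = 1.
  i=2: a_2=3, p_2 = 3*5 + 4 = 19, q_2 = 3*1 + 1 = 4.
  i=3: a_3=2, p_3 = 2*19 + 5 = 43, q_3 = 2*4 + 1 = 9.
  i=4: a_4=1, p_4 = 1*43 + 19 = 62, q_4 = 1*9 + 4 = 13.
  i=5: a_5=3, p_5 = 3*62 + 43 = 229, q_5 = 3*13 + 9 = 48.
  i=6: a_6=6, p_6 = 6*229 + 62 = 1436, q_6 = 6*48 + 13 = 301.
q_6 = 301 > 70, so the last convergent with denominator <= 70 is p_5/q_5 = 229/48.
The closest fraction with denominator <= 70 is either p_5/q_5 or the intermediate fraction (k*p_5 + p_4)/(k*q_5 + q_4) with the largest k >= 1 whose denominator stays <= 70; these approach x as k grows, and every other convergent or intermediate fraction in range is farther away.
Largest k: floor((70 - q_4)/q_5) = floor((70 - 13)/48) = 1.
That gives (1*229 + 62)/(1*48 + 13) = 291/61.
Compare the errors: |x - 229/48| = |1436*48 - 229*301|/(301*48) = 1/14448, and |x - 291/61| = |1436*61 - 291*301|/(301*61) = 5/18361.
Cross-multiplying, 1*18361 = 18361 < 72240 = 5*14448, so 1/14448 is smaller: the convergent 229/48 is closer to x than 291/61.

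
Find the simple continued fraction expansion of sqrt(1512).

Write x_i = (sqrt(1512) + m_i)/d_i with (m_0, d_0) = (0, 1). a_0 = floor(sqrt(1512)) = 38, since 38^2 = 1444 <= 1512 < 1521 = 39^2.
Iterate m_{i+1} = d_i*a_i - m_i, d_{i+1} = (1512 - m_{i+1}^2)/d_i, a_{i+1} = floor((a_0 + m_{i+1})/d_{i+1}):
  m_1 = 1*38 - 0 = 38, d_1 = (1512 - 38^2)/1 = 68/1 = 68, a_1 = floor((38 + 38)/68) = 1.
  m_2 = 68*1 - 38 = 30, d_2 = (1512 - 30^2)/68 = 612/68 = 9, a_2 = floor((38 + 30)/9) = 7.
  m_3 = 9*7 - 30 = 33, d_3 = (1512 - 33^2)/9 = 423/9 = 47, a_3 = floor((38 + 33)/47) = 1.
  m_4 = 47*1 - 33 = 14, d_4 = (1512 - 14^2)/47 = 1316/47 = 28, a_4 = floor((38 + 14)/28) = 1.
  m_5 = 28*1 - 14 = 14, d_5 = (1512 - 14^2)/28 = 1316/28 = 47, a_5 = floor((38 + 14)/47) = 1.
  m_6 = 47*1 - 14 = 33, d_6 = (1512 - 33^2)/47 = 423/47 = 9, a_6 = floor((38 + 33)/9) = 7.
  m_7 = 9*7 - 33 = 30, d_7 = (1512 - 30^2)/9 = 612/9 = 68, a_7 = floor((38 + 30)/68) = 1.
  m_8 = 68*1 - 30 = 38, d_8 = (1512 - 38^2)/68 = 68/68 = 1, a_8 = floor((38 + 38)/1) = 76.
  m_9 = 1*76 - 38 = 38, d_9 = (1512 - 38^2)/1 = 68/1 = 68: (m_9, d_9) = (m_1, d_1) = (38, 68), so from here the quotients repeat a_1, ..., a_8; the period length is 8.
Hence the expansion of sqrt(1512) is a_0 = 38 followed by the repeating block 1, 7, 1, 1, 1, 7, 1, 76 (period 8).

[38; (1, 7, 1, 1, 1, 7, 1, 76)]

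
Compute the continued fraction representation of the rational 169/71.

[2; 2, 1, 1, 1, 2, 3]

Run the Euclidean algorithm on 169 and 71; the successive quotients are the partial quotients a_0, a_1, ... (each step inverts the fractional part left over by the previous one):
  169 = 2*71 + 27, so a_0 = 2.
  71 = 2*27 + 17, so a_1 = 2.
  27 = 1*17 + 10, so a_2 = 1.
  17 = 1*10 + 7, so a_3 = 1.
  10 = 1*7 + 3, so a_4 = 1.
  7 = 2*3 + 1, so a_5 = 2.
  3 = 3*1 + 0, so a_6 = 3.
The remainder reaches 0 after 7 divisions, so the expansion has 7 partial quotients, read off in order.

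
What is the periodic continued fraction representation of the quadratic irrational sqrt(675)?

[25; (1, 50)]

Write x_i = (sqrt(675) + m_i)/d_i with (m_0, d_0) = (0, 1). a_0 = floor(sqrt(675)) = 25, since 25^2 = 625 <= 675 < 676 = 26^2.
Iterate m_{i+1} = d_i*a_i - m_i, d_{i+1} = (675 - m_{i+1}^2)/d_i, a_{i+1} = floor((a_0 + m_{i+1})/d_{i+1}):
  m_1 = 1*25 - 0 = 25, d_1 = (675 - 25^2)/1 = 50/1 = 50, a_1 = floor((25 + 25)/50) = 1.
  m_2 = 50*1 - 25 = 25, d_2 = (675 - 25^2)/50 = 50/50 = 1, a_2 = floor((25 + 25)/1) = 50.
  m_3 = 1*50 - 25 = 25, d_3 = (675 - 25^2)/1 = 50/1 = 50: (m_3, d_3) = (m_1, d_1) = (25, 50), so from here the quotients repeat a_1, a_2; the period length is 2.
Hence the expansion of sqrt(675) is a_0 = 25 followed by the repeating block 1, 50 (period 2).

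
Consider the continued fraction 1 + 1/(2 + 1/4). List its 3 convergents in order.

Using the convergent recurrence p_i = a_i*p_{i-1} + p_{i-2}, q_i = a_i*q_{i-1} + q_{i-2} with p_{-2}=0, p_{-1}=1, q_{-2}=1, q_{-1}=0:
  i=0: a_0=1, p_0 = 1*1 + 0 = 1, q_0 = 1*0 + 1 = 1.
  i=1: a_1=2, p_1 = 2*1 + 1 = 3, q_1 = 2*1 + 0 = 2.
  i=2: a_2=4, p_2 = 4*3 + 1 = 13, q_2 = 4*2 + 1 = 9.

1/1, 3/2, 13/9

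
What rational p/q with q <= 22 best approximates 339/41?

124/15

Expand x = 339/41 as a continued fraction with the Euclidean algorithm:
  339 = 8*41 + 11, so a_0 = 8.
  41 = 3*11 + 8, so a_1 = 3.
  11 = 1*8 + 3, so a_2 = 1.
  8 = 2*3 + 2, so a_3 = 2.
  3 = 1*2 + 1, so a_4 = 1.
  2 = 2*1 + 0, so a_5 = 2.
so x = [8; 3, 1, 2, 1, 2].
Convergents (p_i = a_i*p_{i-1} + p_{i-2}, q_i = a_i*q_{i-1} + q_{i-2} with p_{-2}=0, p_{-1}=1, q_{-2}=1, q_{-1}=0), until the denominator exceeds 22:
  i=0: a_0=8, p_0 = 8*1 + 0 = 8, q_0 = 8*0 + 1 = 1.
  i=1: a_1=3, p_1 = 3*8 + 1 = 25, q_1 = 3*1 + 0 = 3.
  i=2: a_2=1, p_2 = 1*25 + 8 = 33, q_2 = 1*3 + 1 = 4.
  i=3: a_3=2, p_3 = 2*33 + 25 = 91, q_3 = 2*4 + 3 = 11.
  i=4: a_4=1, p_4 = 1*91 + 33 = 124, q_4 = 1*11 + 4 = 15.
  i=5: a_5=2, p_5 = 2*124 + 91 = 339, q_5 = 2*15 + 11 = 41.
q_5 = 41 > 22, so the last convergent with denominator <= 22 is p_4/q_4 = 124/15.
The closest fraction with denominator <= 22 is either p_4/q_4 or the intermediate fraction (k*p_4 + p_3)/(k*q_4 + q_3) with the largest k >= 1 whose denominator stays <= 22; these approach x as k grows, and every other convergent or intermediate fraction in range is farther away.
Largest k: floor((22 - q_3)/q_4) = floor((22 - 11)/15) = 0.
Since k = 0, no intermediate fraction beyond p_4/q_4 has denominator <= 22, so the convergent 124/15 is the closest (its error is |339*15 - 124*41|/(41*15) = 1/615).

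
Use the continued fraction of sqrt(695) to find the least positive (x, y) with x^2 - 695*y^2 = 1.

(x, y) = (33639, 1276)

First expand sqrt(695) as a continued fraction. With x_i = (sqrt(695) + m_i)/d_i and (m_0, d_0) = (0, 1): a_0 = floor(sqrt(695)) = 26, since 26^2 = 676 <= 695 < 729 = 27^2.
Iterate m_{i+1} = d_i*a_i - m_i, d_{i+1} = (695 - m_{i+1}^2)/d_i, a_{i+1} = floor((a_0 + m_{i+1})/d_{i+1}):
  m_1 = 1*26 - 0 = 26, d_1 = (695 - 26^2)/1 = 19/1 = 19, a_1 = floor((26 + 26)/19) = 2.
  m_2 = 19*2 - 26 = 12, d_2 = (695 - 12^2)/19 = 551/19 = 29, a_2 = floor((26 + 12)/29) = 1.
  m_3 = 29*1 - 12 = 17, d_3 = (695 - 17^2)/29 = 406/29 = 14, a_3 = floor((26 + 17)/14) = 3.
  m_4 = 14*3 - 17 = 25, d_4 = (695 - 25^2)/14 = 70/14 = 5, a_4 = floor((26 + 25)/5) = 10.
  m_5 = 5*10 - 25 = 25, d_5 = (695 - 25^2)/5 = 70/5 = 14, a_5 = floor((26 + 25)/14) = 3.
  m_6 = 14*3 - 25 = 17, d_6 = (695 - 17^2)/14 = 406/14 = 29, a_6 = floor((26 + 17)/29) = 1.
  m_7 = 29*1 - 17 = 12, d_7 = (695 - 12^2)/29 = 551/29 = 19, a_7 = floor((26 + 12)/19) = 2.
  m_8 = 19*2 - 12 = 26, d_8 = (695 - 26^2)/19 = 19/19 = 1, a_8 = floor((26 + 26)/1) = 52.
  m_9 = 1*52 - 26 = 26, d_9 = (695 - 26^2)/1 = 19/1 = 19: (m_9, d_9) = (m_1, d_1) = (26, 19), so from here the quotients repeat a_1, ..., a_8; the period length is 8.
So sqrt(695) = [26; (2, 1, 3, 10, 3, 1, 2, 52)] with period length k = 8.
k is even, so the fundamental solution of x^2 - 695y^2 = 1 is (p_{k-1}, q_{k-1}) = (p_7, q_7); compute convergents through index 7.
Convergents (p_i = a_i*p_{i-1} + p_{i-2}, q_i = a_i*q_{i-1} + q_{i-2} with p_{-2}=0, p_{-1}=1, q_{-2}=1, q_{-1}=0):
  i=0: a_0=26, p_0 = 26*1 + 0 = 26, q_0 = 26*0 + 1 = 1.
  i=1: a_1=2, p_1 = 2*26 + 1 = 53, q_1 = 2*1 + 0 = 2.
  i=2: a_2=1, p_2 = 1*53 + 26 = 79, q_2 = 1*2 + 1 = 3.
  i=3: a_3=3, p_3 = 3*79 + 53 = 290, q_3 = 3*3 + 2 = 11.
  i=4: a_4=10, p_4 = 10*290 + 79 = 2979, q_4 = 10*11 + 3 = 113.
  i=5: a_5=3, p_5 = 3*2979 + 290 = 9227, q_5 = 3*113 + 11 = 350.
  i=6: a_6=1, p_6 = 1*9227 + 2979 = 12206, q_6 = 1*350 + 113 = 463.
  i=7: a_7=2, p_7 = 2*12206 + 9227 = 33639, q_7 = 2*463 + 350 = 1276.
Check: 33639^2 - 695*1276^2 = 1131582321 - 1131582320 = 1, so (x, y) = (33639, 1276) solves the equation, and by the theorem it is the least positive solution.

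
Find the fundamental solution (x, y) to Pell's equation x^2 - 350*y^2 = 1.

(x, y) = (449, 24)

First expand sqrt(350) as a continued fraction. With x_i = (sqrt(350) + m_i)/d_i and (m_0, d_0) = (0, 1): a_0 = floor(sqrt(350)) = 18, since 18^2 = 324 <= 350 < 361 = 19^2.
Iterate m_{i+1} = d_i*a_i - m_i, d_{i+1} = (350 - m_{i+1}^2)/d_i, a_{i+1} = floor((a_0 + m_{i+1})/d_{i+1}):
  m_1 = 1*18 - 0 = 18, d_1 = (350 - 18^2)/1 = 26/1 = 26, a_1 = floor((18 + 18)/26) = 1.
  m_2 = 26*1 - 18 = 8, d_2 = (350 - 8^2)/26 = 286/26 = 11, a_2 = floor((18 + 8)/11) = 2.
  m_3 = 11*2 - 8 = 14, d_3 = (350 - 14^2)/11 = 154/11 = 14, a_3 = floor((18 + 14)/14) = 2.
  m_4 = 14*2 - 14 = 14, d_4 = (350 - 14^2)/14 = 154/14 = 11, a_4 = floor((18 + 14)/11) = 2.
  m_5 = 11*2 - 14 = 8, d_5 = (350 - 8^2)/11 = 286/11 = 26, a_5 = floor((18 + 8)/26) = 1.
  m_6 = 26*1 - 8 = 18, d_6 = (350 - 18^2)/26 = 26/26 = 1, a_6 = floor((18 + 18)/1) = 36.
  m_7 = 1*36 - 18 = 18, d_7 = (350 - 18^2)/1 = 26/1 = 26: (m_7, d_7) = (m_1, d_1) = (18, 26), so from here the quotients repeat a_1, ..., a_6; the period length is 6.
So sqrt(350) = [18; (1, 2, 2, 2, 1, 36)] with period length k = 6.
k is even, so the fundamental solution of x^2 - 350y^2 = 1 is (p_{k-1}, q_{k-1}) = (p_5, q_5); compute convergents through index 5.
Convergents (p_i = a_i*p_{i-1} + p_{i-2}, q_i = a_i*q_{i-1} + q_{i-2} with p_{-2}=0, p_{-1}=1, q_{-2}=1, q_{-1}=0):
  i=0: a_0=18, p_0 = 18*1 + 0 = 18, q_0 = 18*0 + 1 = 1.
  i=1: a_1=1, p_1 = 1*18 + 1 = 19, q_1 = 1*1 + 0 = 1.
  i=2: a_2=2, p_2 = 2*19 + 18 = 56, q_2 = 2*1 + 1 = 3.
  i=3: a_3=2, p_3 = 2*56 + 19 = 131, q_3 = 2*3 + 1 = 7.
  i=4: a_4=2, p_4 = 2*131 + 56 = 318, q_4 = 2*7 + 3 = 17.
  i=5: a_5=1, p_5 = 1*318 + 131 = 449, q_5 = 1*17 + 7 = 24.
Check: 449^2 - 350*24^2 = 201601 - 201600 = 1, so (x, y) = (449, 24) solves the equation, and by the theorem it is the least positive solution.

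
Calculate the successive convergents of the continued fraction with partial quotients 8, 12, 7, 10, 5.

8/1, 97/12, 687/85, 6967/862, 35522/4395

Using the convergent recurrence p_i = a_i*p_{i-1} + p_{i-2}, q_i = a_i*q_{i-1} + q_{i-2} with p_{-2}=0, p_{-1}=1, q_{-2}=1, q_{-1}=0:
  i=0: a_0=8, p_0 = 8*1 + 0 = 8, q_0 = 8*0 + 1 = 1.
  i=1: a_1=12, p_1 = 12*8 + 1 = 97, q_1 = 12*1 + 0 = 12.
  i=2: a_2=7, p_2 = 7*97 + 8 = 687, q_2 = 7*12 + 1 = 85.
  i=3: a_3=10, p_3 = 10*687 + 97 = 6967, q_3 = 10*85 + 12 = 862.
  i=4: a_4=5, p_4 = 5*6967 + 687 = 35522, q_4 = 5*862 + 85 = 4395.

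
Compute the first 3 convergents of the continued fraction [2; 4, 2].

Using the convergent recurrence p_i = a_i*p_{i-1} + p_{i-2}, q_i = a_i*q_{i-1} + q_{i-2} with p_{-2}=0, p_{-1}=1, q_{-2}=1, q_{-1}=0:
  i=0: a_0=2, p_0 = 2*1 + 0 = 2, q_0 = 2*0 + 1 = 1.
  i=1: a_1=4, p_1 = 4*2 + 1 = 9, q_1 = 4*1 + 0 = 4.
  i=2: a_2=2, p_2 = 2*9 + 2 = 20, q_2 = 2*4 + 1 = 9.

2/1, 9/4, 20/9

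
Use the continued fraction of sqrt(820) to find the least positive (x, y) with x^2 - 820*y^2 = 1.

First expand sqrt(820) as a continued fraction. With x_i = (sqrt(820) + m_i)/d_i and (m_0, d_0) = (0, 1): a_0 = floor(sqrt(820)) = 28, since 28^2 = 784 <= 820 < 841 = 29^2.
Iterate m_{i+1} = d_i*a_i - m_i, d_{i+1} = (820 - m_{i+1}^2)/d_i, a_{i+1} = floor((a_0 + m_{i+1})/d_{i+1}):
  m_1 = 1*28 - 0 = 28, d_1 = (820 - 28^2)/1 = 36/1 = 36, a_1 = floor((28 + 28)/36) = 1.
  m_2 = 36*1 - 28 = 8, d_2 = (820 - 8^2)/36 = 756/36 = 21, a_2 = floor((28 + 8)/21) = 1.
  m_3 = 21*1 - 8 = 13, d_3 = (820 - 13^2)/21 = 651/21 = 31, a_3 = floor((28 + 13)/31) = 1.
  m_4 = 31*1 - 13 = 18, d_4 = (820 - 18^2)/31 = 496/31 = 16, a_4 = floor((28 + 18)/16) = 2.
  m_5 = 16*2 - 18 = 14, d_5 = (820 - 14^2)/16 = 624/16 = 39, a_5 = floor((28 + 14)/39) = 1.
  m_6 = 39*1 - 14 = 25, d_6 = (820 - 25^2)/39 = 195/39 = 5, a_6 = floor((28 + 25)/5) = 10.
  m_7 = 5*10 - 25 = 25, d_7 = (820 - 25^2)/5 = 195/5 = 39, a_7 = floor((28 + 25)/39) = 1.
  m_8 = 39*1 - 25 = 14, d_8 = (820 - 14^2)/39 = 624/39 = 16, a_8 = floor((28 + 14)/16) = 2.
  m_9 = 16*2 - 14 = 18, d_9 = (820 - 18^2)/16 = 496/16 = 31, a_9 = floor((28 + 18)/31) = 1.
  m_10 = 31*1 - 18 = 13, d_10 = (820 - 13^2)/31 = 651/31 = 21, a_10 = floor((28 + 13)/21) = 1.
  m_11 = 21*1 - 13 = 8, d_11 = (820 - 8^2)/21 = 756/21 = 36, a_11 = floor((28 + 8)/36) = 1.
  m_12 = 36*1 - 8 = 28, d_12 = (820 - 28^2)/36 = 36/36 = 1, a_12 = floor((28 + 28)/1) = 56.
  m_13 = 1*56 - 28 = 28, d_13 = (820 - 28^2)/1 = 36/1 = 36: (m_13, d_13) = (m_1, d_1) = (28, 36), so from here the quotients repeat a_1, ..., a_12; the period length is 12.
So sqrt(820) = [28; (1, 1, 1, 2, 1, 10, 1, 2, 1, 1, 1, 56)] with period length k = 12.
k is even, so the fundamental solution of x^2 - 820y^2 = 1 is (p_{k-1}, q_{k-1}) = (p_11, q_11); compute convergents through index 11.
Convergents (p_i = a_i*p_{i-1} + p_{i-2}, q_i = a_i*q_{i-1} + q_{i-2} with p_{-2}=0, p_{-1}=1, q_{-2}=1, q_{-1}=0):
  i=0: a_0=28, p_0 = 28*1 + 0 = 28, q_0 = 28*0 + 1 = 1.
  i=1: a_1=1, p_1 = 1*28 + 1 = 29, q_1 = 1*1 + 0 = 1.
  i=2: a_2=1, p_2 = 1*29 + 28 = 57, q_2 = 1*1 + 1 = 2.
  i=3: a_3=1, p_3 = 1*57 + 29 = 86, q_3 = 1*2 + 1 = 3.
  i=4: a_4=2, p_4 = 2*86 + 57 = 229, q_4 = 2*3 + 2 = 8.
  i=5: a_5=1, p_5 = 1*229 + 86 = 315, q_5 = 1*8 + 3 = 11.
  i=6: a_6=10, p_6 = 10*315 + 229 = 3379, q_6 = 10*11 + 8 = 118.
  i=7: a_7=1, p_7 = 1*3379 + 315 = 3694, q_7 = 1*118 + 11 = 129.
  i=8: a_8=2, p_8 = 2*3694 + 3379 = 10767, q_8 = 2*129 + 118 = 376.
  i=9: a_9=1, p_9 = 1*10767 + 3694 = 14461, q_9 = 1*376 + 129 = 505.
  i=10: a_10=1, p_10 = 1*14461 + 10767 = 25228, q_10 = 1*505 + 376 = 881.
  i=11: a_11=1, p_11 = 1*25228 + 14461 = 39689, q_11 = 1*881 + 505 = 1386.
Check: 39689^2 - 820*1386^2 = 1575216721 - 1575216720 = 1, so (x, y) = (39689, 1386) solves the equation, and by the theorem it is the least positive solution.

(x, y) = (39689, 1386)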